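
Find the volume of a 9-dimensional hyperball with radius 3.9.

Volume = π^{9/2}·(3.9)^9/Γ(11/2) ≈ 688492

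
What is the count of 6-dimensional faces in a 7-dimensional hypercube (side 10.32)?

Number of 6-faces = C(7,6) · 2^(7-6) = 7 · 2 = 14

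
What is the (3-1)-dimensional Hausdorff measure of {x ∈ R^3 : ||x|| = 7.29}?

|∂B_3(7.29)| = 4πr² = 4π·(7.29)² ≈ 667.828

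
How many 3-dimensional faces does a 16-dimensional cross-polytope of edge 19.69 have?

f_3(16-orthoplex) = 2^4 · (16 choose 4) = 29120.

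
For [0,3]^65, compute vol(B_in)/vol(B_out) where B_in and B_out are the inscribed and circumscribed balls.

V_in/V_out = n^(-n/2) = 65^(-65/2) ≈ 1.20314e-59.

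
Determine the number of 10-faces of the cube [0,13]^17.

Number of 10-faces = C(17,10) · 2^(17-10) = 19448 · 128 = 2489344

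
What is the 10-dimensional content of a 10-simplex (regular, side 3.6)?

For a regular n-simplex with edge a, V = (a^n / n!)·√((n+1)/2^n). With a=3.6, n=10: V ≈ 0.0104426.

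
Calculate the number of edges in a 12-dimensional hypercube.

An n-cube has n·2^(n-1) edges. With n = 12: 12·2048 = 24576.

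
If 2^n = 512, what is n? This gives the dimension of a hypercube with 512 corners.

n = log_2(512) = 9.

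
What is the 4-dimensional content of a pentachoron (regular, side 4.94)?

V_4 = √(5) · 4.94^4 / (4! · 2^(4/2)) ≈ 13.8714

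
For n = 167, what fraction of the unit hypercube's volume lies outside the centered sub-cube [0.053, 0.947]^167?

The inner cube has side 1-2·0.053 = 0.894 and volume (0.894)^167 ≈ 7.471e-09, so the shell holds 0.9999999925 of the volume.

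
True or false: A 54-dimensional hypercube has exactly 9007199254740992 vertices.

False. The 54-cube has 2^54 = 18014398509481984 vertices.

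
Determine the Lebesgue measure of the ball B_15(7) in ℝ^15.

V_15(7) = π^(15/2) · (7)^15 / Γ(15/2 + 1) = 173625106649344·π^7/289575 ≈ 1.81093e+12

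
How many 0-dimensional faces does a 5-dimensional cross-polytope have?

An n-cross-polytope has 2^(k+1)·C(n,k+1) k-faces. Here 2^1·C(5,1) = 2·5 = 10.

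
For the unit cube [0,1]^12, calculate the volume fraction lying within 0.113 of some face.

Shell fraction = 1 - (1-0.226)^12 ≈ 0.953773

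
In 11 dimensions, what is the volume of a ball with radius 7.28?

V_11(7.28) = π^(11/2) · (7.28)^11 / Γ(11/2 + 1) ≈ 5.73522e+09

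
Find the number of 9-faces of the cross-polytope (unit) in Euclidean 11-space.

Each 9-face is the convex hull of 10 vertices, one chosen as ±e_i from each of 10 distinct axes: 2^10·C(11,10) = 11264.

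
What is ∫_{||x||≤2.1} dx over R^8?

The n-ball volume is π^(n/2)·r^n/Γ(n/2+1). With n=8, r=2.1: V ≈ 1535.12.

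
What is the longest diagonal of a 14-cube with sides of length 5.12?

d = √(5.12² + 5.12² + ... + 5.12²) [14 terms] = √(14·5.12²) = 5.12√14 ≈ 19.1573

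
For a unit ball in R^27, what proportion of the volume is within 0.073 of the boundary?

1 - (1-0.073)^27 ≈ 0.870833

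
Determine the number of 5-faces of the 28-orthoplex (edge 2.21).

An n-cross-polytope has 2^(k+1)·C(n,k+1) k-faces. Here 2^6·C(28,6) = 64·376740 = 24111360.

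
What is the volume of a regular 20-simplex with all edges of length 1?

For a regular n-simplex with edge a, V = (a^n / n!)·√((n+1)/2^n). With a=1, n=20: V ≈ 1.83944e-21.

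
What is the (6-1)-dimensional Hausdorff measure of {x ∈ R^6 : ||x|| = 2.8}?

The surface area of an n-ball is 2π^(n/2) r^(n-1) / Γ(n/2). For n=6, r=2.8: 5336.29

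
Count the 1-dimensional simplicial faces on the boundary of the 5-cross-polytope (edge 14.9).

Number of 1-faces = 2^(1+1) · C(5,1+1) = 4 · 10 = 40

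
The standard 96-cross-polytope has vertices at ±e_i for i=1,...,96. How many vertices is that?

The vertices are ±e_1, ..., ±e_96, so there are 2·96 = 192.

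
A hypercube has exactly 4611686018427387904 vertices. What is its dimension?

Since 2^n = 4611686018427387904, we have n = 62.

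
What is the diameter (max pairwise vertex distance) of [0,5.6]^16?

Diagonal = √16 · 5.6 = 22.4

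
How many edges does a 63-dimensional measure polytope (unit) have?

Number of 1-faces = C(63,1)·2^(63-1) = 63·4611686018427387904 = 290536219160925437952.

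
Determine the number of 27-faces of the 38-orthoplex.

Each 27-face is the convex hull of 28 vertices, one chosen as ±e_i from each of 28 distinct axes: 2^28·C(38,28) = 126898501358452736.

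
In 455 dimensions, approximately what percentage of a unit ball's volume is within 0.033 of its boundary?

1 - (1-0.033)^455 ≈ 0.9999997661 ≈ 99.999977%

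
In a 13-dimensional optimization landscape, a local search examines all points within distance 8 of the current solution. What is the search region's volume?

V_13(8) = π^(13/2) · (8)^13 / Γ(13/2 + 1) = 70368744177664·π^6/135135 ≈ 5.00623e+11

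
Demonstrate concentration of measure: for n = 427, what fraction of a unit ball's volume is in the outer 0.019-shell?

1 - (1-0.019)^427 ≈ 0.999723 ≈ 99.9723%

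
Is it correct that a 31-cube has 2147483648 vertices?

True. The 31-cube has 2^31 = 2147483648 vertices.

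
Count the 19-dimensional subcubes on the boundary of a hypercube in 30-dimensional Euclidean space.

An n-cube has C(n,k)·2^(n-k) k-faces. Here C(30,19)·2^11 = 54627300·2048 = 111876710400.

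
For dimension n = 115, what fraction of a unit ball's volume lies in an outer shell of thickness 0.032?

1 - (1-0.032)^115 ≈ 0.97625 ≈ 97.62%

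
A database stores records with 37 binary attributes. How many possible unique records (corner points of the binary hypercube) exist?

Number of vertices = 2^37 = 137438953472.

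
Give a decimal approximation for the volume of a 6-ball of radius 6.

V_6(6) = π^(6/2) · (6)^6 / Γ(6/2 + 1) = 7776·π^3 ≈ 241105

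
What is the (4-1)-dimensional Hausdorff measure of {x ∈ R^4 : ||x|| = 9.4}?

S_4(9.4) = 2·π^(4/2)·(9.4)^3 / Γ(4/2) ≈ 16395.1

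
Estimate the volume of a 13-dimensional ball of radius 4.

The n-ball volume is π^(n/2)·r^n/Γ(n/2+1). With n=13, r=4: V = 8589934592·π^6/135135 ≈ 6.11113e+07.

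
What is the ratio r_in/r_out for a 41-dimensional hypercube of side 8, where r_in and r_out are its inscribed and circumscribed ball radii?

r_in = 8/2 (half the side); r_out = 8√41/2 (half the diagonal). Ratio = 1/√41 ≈ 0.156174.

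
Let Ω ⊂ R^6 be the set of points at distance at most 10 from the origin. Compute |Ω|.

Volume = π^{6/2}·(10)^6/Γ(4) = 500000·π^3/3 ≈ 5.16771e+06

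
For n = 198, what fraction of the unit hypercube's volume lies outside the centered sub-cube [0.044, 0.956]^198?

The inner cube has side 1-2·0.044 = 0.912 and volume (0.912)^198 ≈ 1.199e-08, so the shell holds 0.999999988 of the volume.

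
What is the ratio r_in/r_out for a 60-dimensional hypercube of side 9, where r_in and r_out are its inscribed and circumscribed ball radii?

Ratio = (s/2)/(s√60/2) = 60^(-1/2) ≈ 0.129099.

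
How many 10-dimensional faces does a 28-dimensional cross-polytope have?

Each 10-face is the convex hull of 11 vertices, one chosen as ±e_i from each of 11 distinct axes: 2^11·C(28,11) = 43979120640.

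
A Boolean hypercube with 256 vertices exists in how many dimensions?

Since 2^n = 256, we have n = 8.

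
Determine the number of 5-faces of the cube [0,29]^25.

f_5(25-cube) = (25 choose 5) · 2^20 = 55710842880.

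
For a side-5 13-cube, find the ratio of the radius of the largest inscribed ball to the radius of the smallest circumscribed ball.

r_in = 5/2 (half the side); r_out = 5√13/2 (half the diagonal). Ratio = 1/√13 ≈ 0.27735.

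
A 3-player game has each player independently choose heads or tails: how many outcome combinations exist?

Each vertex is a binary string of length 3, so there are 2^3 = 8.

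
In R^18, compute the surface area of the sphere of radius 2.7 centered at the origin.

S_18(2.7) = 2·π^(18/2)·(2.7)^17 / Γ(18/2) ≈ 3.18451e+07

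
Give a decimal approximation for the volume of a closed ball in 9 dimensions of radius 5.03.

V_9(5.03) = π^(9/2) · (5.03)^9 / Γ(9/2 + 1) ≈ 6.79876e+06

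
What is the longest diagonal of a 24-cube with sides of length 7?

The space diagonal of an n-cube of side s is s√n. Here 7·√24 ≈ 34.2929.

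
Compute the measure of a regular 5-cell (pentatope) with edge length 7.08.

For a regular n-simplex with edge a, V = (a^n / n!)·√((n+1)/2^n). With a=7.08, n=4: V ≈ 58.5257.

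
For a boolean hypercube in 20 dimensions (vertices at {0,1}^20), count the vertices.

An n-cube has 2^n vertices; for n = 20 that is 2^20 = 1048576.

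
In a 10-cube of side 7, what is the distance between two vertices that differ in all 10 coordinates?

The space diagonal of an n-cube of side s is s√n. Here 7·√10 ≈ 22.1359.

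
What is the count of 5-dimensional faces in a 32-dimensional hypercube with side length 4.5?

Number of 5-faces = C(32,5) · 2^(32-5) = 201376 · 134217728 = 27028229193728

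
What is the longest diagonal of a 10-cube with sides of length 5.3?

||(5.3,5.3,...,5.3)|| = √(10)·5.3 ≈ 16.7601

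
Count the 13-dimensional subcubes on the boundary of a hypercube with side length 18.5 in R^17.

An n-cube has C(n,k)·2^(n-k) k-faces. Here C(17,13)·2^4 = 2380·16 = 38080.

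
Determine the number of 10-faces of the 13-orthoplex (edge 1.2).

Each 10-face is the convex hull of 11 vertices, one chosen as ±e_i from each of 11 distinct axes: 2^11·C(13,11) = 159744.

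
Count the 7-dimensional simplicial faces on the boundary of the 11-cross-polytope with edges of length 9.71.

f_7(11-orthoplex) = 2^8 · (11 choose 8) = 42240.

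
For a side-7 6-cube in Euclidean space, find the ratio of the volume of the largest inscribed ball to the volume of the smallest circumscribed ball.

The radii are 7/2 and 7√6/2, so the volume ratio is (1/√6)^6 = 6^{-6/2} ≈ 0.00462963.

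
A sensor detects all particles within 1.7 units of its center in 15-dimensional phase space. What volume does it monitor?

Volume = π^{15/2}·(1.7)^15/Γ(17/2) ≈ 1091.85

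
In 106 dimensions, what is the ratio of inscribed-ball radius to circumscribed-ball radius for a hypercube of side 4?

r_in / r_out = (4/2) / (4√106/2) = 1/√106 ≈ 0.0971286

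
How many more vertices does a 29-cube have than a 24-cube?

The 29-cube has 2^29 = 536870912 vertices. The 24-cube has 2^24 = 16777216 vertices. Difference: 536870912 - 16777216 = 520093696.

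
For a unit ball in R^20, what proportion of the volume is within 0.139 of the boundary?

Shell fraction = 1 - (1-0.139)^20 ≈ 0.949874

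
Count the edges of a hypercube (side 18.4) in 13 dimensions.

The 13-cube has n·2^(n-1) = 13·2^12 = 13·4096 = 53248 edges.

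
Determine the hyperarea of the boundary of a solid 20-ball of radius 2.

S_20(2) = 2·π^(20/2)·(2)^19 / Γ(20/2) = 8192·π^10/2835 ≈ 270605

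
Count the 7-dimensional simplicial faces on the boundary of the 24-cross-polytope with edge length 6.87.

An n-cross-polytope has 2^(k+1)·C(n,k+1) k-faces. Here 2^8·C(24,8) = 256·735471 = 188280576.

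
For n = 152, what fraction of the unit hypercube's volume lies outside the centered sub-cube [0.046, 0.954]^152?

1 - (1 - 2·0.046)^152 = 1 - 0.908^152 ≈ 0.9999995744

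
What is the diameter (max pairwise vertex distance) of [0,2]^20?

The space diagonal of an n-cube of side s is s√n. Here 2·√20 ≈ 8.94427.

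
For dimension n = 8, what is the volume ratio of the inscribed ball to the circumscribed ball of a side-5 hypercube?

V_in / V_out = (r_in/r_out)^8 = (1/√8)^8 = 8^(-8/2) ≈ 0.000244141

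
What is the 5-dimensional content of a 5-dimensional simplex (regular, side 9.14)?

Volume = 9.14^5 · √(6/2^5) / 5! ≈ 230.171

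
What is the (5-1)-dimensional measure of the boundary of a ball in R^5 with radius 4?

S_5(4) = 2·π^(5/2)·(4)^4 / Γ(5/2) = 2048·π^2/3 ≈ 6737.65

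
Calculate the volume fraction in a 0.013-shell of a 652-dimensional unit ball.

Shell fraction = 1 - (1-0.013)^652 ≈ 0.999803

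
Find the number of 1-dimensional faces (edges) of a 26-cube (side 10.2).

Number of 1-faces = C(26,1)·2^(26-1) = 26·33554432 = 872415232.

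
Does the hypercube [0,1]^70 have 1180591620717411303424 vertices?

True. The 70-cube has 2^70 = 1180591620717411303424 vertices.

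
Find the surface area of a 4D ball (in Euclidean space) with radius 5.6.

The surface area of an n-ball is 2π^(n/2) r^(n-1) / Γ(n/2). For n=4, r=5.6: 3466.52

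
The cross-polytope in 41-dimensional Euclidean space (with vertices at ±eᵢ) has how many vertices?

An n-cross-polytope has 2n vertices; here n = 41, giving 82.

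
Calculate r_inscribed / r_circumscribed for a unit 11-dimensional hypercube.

r_in = 1/2 (half the side); r_out = 1√11/2 (half the diagonal). Ratio = 1/√11 ≈ 0.301511.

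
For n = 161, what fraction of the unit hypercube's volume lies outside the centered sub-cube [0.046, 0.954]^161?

The inner cube has side 1-2·0.046 = 0.908 and volume (0.908)^161 ≈ 1.786e-07, so the shell holds 0.9999998214 of the volume.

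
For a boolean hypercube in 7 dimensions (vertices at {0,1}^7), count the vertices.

An n-cube has 2^n vertices; for n = 7 that is 2^7 = 128.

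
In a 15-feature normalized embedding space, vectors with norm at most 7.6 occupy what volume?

Volume = π^{15/2}·(7.6)^15/Γ(17/2) ≈ 6.21776e+12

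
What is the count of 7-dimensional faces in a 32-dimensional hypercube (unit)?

Choose 7 of 32 axes to span the face (C(32,7) = 3365856 ways), then fix each of the remaining 25 coordinates at one of its two extreme values (2^25 = 33554432 ways): 3365856·33554432 = 112939386273792.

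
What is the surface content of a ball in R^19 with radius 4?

|∂B_19(4)| = 70368744177664·π^9/34459425 ≈ 6.08724e+10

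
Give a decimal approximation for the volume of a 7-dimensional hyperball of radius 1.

V = 16·π^3/105 ≈ 4.72477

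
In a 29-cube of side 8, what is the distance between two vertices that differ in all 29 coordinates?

The space diagonal of an n-cube of side s is s√n. Here 8·√29 ≈ 43.0813.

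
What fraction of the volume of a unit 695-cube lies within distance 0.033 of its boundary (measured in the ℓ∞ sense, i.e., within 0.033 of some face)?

Shell fraction = 1 - (1-0.066)^695 ≈ 1 - 2.461e-21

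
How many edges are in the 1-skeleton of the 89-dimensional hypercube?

Number of 1-faces = C(89,1)·2^(89-1) = 89·309485009821345068724781056 = 27544165874099711116505513984.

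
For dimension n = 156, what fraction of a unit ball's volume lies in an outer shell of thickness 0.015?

1 - (1-0.015)^156 ≈ 0.905365 ≈ 90.54%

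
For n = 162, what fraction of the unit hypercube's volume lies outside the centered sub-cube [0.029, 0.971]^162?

Shell fraction = 1 - (1-0.058)^162 ≈ 0.999937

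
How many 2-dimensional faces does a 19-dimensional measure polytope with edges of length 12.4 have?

Choose 2 of 19 axes to span the face (C(19,2) = 171 ways), then fix each of the remaining 17 coordinates at one of its two extreme values (2^17 = 131072 ways): 171·131072 = 22413312.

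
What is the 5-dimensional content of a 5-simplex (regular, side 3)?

Volume = 3^5 · √(6/2^5) / 5! ≈ 0.876851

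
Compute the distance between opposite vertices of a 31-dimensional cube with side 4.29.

The space diagonal of an n-cube of side s is s√n. Here 4.29·√31 ≈ 23.8857.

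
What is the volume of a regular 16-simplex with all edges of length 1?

For a regular n-simplex with edge a, V = (a^n / n!)·√((n+1)/2^n). With a=1, n=16: V ≈ 7.69777e-16.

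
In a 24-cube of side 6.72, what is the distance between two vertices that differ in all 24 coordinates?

||(6.72,6.72,...,6.72)|| = √(24)·6.72 ≈ 32.9211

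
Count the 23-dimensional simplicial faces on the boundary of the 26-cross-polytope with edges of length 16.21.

f_23(26-orthoplex) = 2^24 · (26 choose 24) = 5452595200.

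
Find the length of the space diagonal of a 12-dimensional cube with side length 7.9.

d = √(7.9² + 7.9² + ... + 7.9²) [12 terms] = √(12·7.9²) = 7.9√12 ≈ 27.3664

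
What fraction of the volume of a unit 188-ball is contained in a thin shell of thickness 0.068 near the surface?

1 - (1-0.068)^188 ≈ 0.9999982209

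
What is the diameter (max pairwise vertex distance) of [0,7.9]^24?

d = √(7.9² + 7.9² + ... + 7.9²) [24 terms] = √(24·7.9²) = 7.9√24 ≈ 38.7019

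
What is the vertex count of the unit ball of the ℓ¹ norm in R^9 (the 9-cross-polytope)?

The vertices are ±e_1, ..., ±e_9, so there are 2·9 = 18.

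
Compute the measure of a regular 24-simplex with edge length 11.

V_24 = √(25) · 11^24 / (24! · 2^(24/2)) ≈ 0.0193789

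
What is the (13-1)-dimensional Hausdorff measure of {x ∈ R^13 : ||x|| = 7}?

|∂B_13(7)| = 253097823104·π^6/1485 ≈ 1.63856e+11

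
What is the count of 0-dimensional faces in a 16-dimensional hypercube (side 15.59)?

An n-cube has C(n,k)·2^(n-k) k-faces. Here C(16,0)·2^16 = 1·65536 = 65536.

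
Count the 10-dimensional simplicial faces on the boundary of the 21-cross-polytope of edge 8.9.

f_10(21-orthoplex) = 2^11 · (21 choose 11) = 722362368.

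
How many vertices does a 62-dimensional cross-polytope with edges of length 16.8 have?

An n-cross-polytope has 2n vertices; here n = 62, giving 124.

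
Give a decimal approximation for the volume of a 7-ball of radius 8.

V = 33554432·π^3/105 ≈ 9.90855e+06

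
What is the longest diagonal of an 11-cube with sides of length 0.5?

The space diagonal of an n-cube of side s is s√n. Here 0.5·√11 ≈ 1.65831.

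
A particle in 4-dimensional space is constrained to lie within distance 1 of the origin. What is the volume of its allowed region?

The n-ball volume is π^(n/2)·r^n/Γ(n/2+1). With n=4, r=1: V = π^2/2 ≈ 4.9348.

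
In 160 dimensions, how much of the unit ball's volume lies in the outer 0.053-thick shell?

Shell fraction = 1 - (1-0.053)^160 ≈ 0.999836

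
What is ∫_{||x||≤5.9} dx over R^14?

V_14(5.9) = π^(14/2) · (5.9)^14 / Γ(14/2 + 1) ≈ 3.71148e+10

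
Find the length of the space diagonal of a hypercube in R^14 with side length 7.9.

||(7.9,7.9,...,7.9)|| = √(14)·7.9 ≈ 29.5591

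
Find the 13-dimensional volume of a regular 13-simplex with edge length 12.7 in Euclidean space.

V_13 = √(14) · 12.7^13 / (13! · 2^(13/2)) ≈ 1484.35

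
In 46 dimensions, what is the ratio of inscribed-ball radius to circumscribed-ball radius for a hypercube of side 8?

Ratio = (s/2)/(s√46/2) = 46^(-1/2) ≈ 0.147442.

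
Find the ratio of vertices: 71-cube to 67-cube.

The 71-cube has 2^71 = 2361183241434822606848 vertices. The 67-cube has 2^67 = 147573952589676412928 vertices. Ratio: 2361183241434822606848/147573952589676412928 = 16.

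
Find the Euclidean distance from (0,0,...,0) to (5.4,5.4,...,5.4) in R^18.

The space diagonal of an n-cube of side s is s√n. Here 5.4·√18 ≈ 22.9103.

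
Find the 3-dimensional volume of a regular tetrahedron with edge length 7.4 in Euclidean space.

Volume = (√2/12) · 7.4³ = 47.7561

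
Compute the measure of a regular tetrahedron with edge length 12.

Volume = (√2/12) · 12³ = 203.647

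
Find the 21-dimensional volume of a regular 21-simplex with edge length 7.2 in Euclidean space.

For a regular n-simplex with edge a, V = (a^n / n!)·√((n+1)/2^n). With a=7.2, n=21: V ≈ 6.39786e-05.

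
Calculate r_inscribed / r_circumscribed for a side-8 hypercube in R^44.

r_in = 8/2 (half the side); r_out = 8√44/2 (half the diagonal). Ratio = 1/√44 ≈ 0.150756.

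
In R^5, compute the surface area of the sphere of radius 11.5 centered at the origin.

S_5(11.5) = 2·π^(5/2)·(11.5)^4 / Γ(5/2) = 279841·π^2/6 ≈ 460320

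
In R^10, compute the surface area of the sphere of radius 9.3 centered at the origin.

S_10(9.3) = 2·π^(10/2)·(9.3)^9 / Γ(10/2) ≈ 1.32713e+10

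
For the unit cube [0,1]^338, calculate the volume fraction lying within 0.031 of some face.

1 - (1 - 2·0.031)^338 = 1 - 0.938^338 ≈ 1 - 4.023e-10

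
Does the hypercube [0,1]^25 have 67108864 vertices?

False. The 25-cube has 2^25 = 33554432 vertices.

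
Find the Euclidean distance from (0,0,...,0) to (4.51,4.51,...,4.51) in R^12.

||(4.51,4.51,...,4.51)|| = √(12)·4.51 ≈ 15.6231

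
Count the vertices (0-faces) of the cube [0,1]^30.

Each vertex is a binary string of length 30, so there are 2^30 = 1073741824.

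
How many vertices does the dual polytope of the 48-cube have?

Number of vertices = 2n = 96.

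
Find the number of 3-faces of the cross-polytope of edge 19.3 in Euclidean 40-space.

An n-cross-polytope has 2^(k+1)·C(n,k+1) k-faces. Here 2^4·C(40,4) = 16·91390 = 1462240.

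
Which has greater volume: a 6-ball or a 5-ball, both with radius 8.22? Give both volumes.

V_6(8.22) ≈ 1.59415e+06. V_5(8.22) ≈ 197541. The 6-ball is larger.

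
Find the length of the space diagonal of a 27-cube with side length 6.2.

The space diagonal of an n-cube of side s is s√n. Here 6.2·√27 ≈ 32.2161.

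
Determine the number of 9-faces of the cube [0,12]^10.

An n-cube has C(n,k)·2^(n-k) k-faces. Here C(10,9)·2^1 = 10·2 = 20.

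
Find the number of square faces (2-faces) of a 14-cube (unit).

Choose 2 of 14 axes to span the face (C(14,2) = 91 ways), then fix each of the remaining 12 coordinates at one of its two extreme values (2^12 = 4096 ways): 91·4096 = 372736.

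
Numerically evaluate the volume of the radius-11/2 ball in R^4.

V_4(11/2) = π^(4/2) · (11/2)^4 / Γ(4/2 + 1) = 14641·π^2/32 ≈ 4515.65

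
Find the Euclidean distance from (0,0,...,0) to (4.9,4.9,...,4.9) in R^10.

Diagonal = √10 · 4.9 ≈ 15.4952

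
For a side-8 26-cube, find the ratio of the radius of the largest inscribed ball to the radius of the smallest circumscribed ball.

r_in = 8/2 (half the side); r_out = 8√26/2 (half the diagonal). Ratio = 1/√26 ≈ 0.196116.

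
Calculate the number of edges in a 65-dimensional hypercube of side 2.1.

Number of 1-faces = C(65,1)·2^(65-1) = 65·18446744073709551616 = 1199038364791120855040.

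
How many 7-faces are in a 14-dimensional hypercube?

An n-cube has C(n,k)·2^(n-k) k-faces. Here C(14,7)·2^7 = 3432·128 = 439296.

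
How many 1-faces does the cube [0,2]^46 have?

Each of the 2^46 = 70368744177664 vertices has degree 46; total edges = 46·2^46/2 = 1618481116086272.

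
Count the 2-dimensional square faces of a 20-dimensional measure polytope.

f_2(20-cube) = (20 choose 2) · 2^18 = 49807360.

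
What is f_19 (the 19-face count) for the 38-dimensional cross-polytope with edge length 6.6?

An n-cross-polytope has 2^(k+1)·C(n,k+1) k-faces. Here 2^20·C(38,20) = 1048576·33578000610 = 35209085567631360.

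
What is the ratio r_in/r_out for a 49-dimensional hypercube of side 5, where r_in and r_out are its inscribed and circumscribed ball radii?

For an n-cube of any side s, the inradius is s/2 and the circumradius is s√n/2, so the ratio is 1/√49 ≈ 0.142857.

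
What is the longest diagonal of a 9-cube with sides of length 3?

||(3,3,...,3)|| = √(9)·3 = 9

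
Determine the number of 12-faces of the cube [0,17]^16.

Number of 12-faces = C(16,12) · 2^(16-12) = 1820 · 16 = 29120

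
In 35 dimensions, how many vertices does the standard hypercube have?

An n-cube has 2^n vertices; for n = 35 that is 2^35 = 34359738368.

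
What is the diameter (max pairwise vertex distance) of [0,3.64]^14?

||(3.64,3.64,...,3.64)|| = √(14)·3.64 ≈ 13.6196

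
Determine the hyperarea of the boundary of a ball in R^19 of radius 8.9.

The surface area of an n-ball is 2π^(n/2) r^(n-1) / Γ(n/2). For n=19, r=8.9: 1.08733e+17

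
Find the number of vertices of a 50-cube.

Number of vertices = 2^50 = 1125899906842624.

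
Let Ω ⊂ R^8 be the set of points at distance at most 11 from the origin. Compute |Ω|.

The n-ball volume is π^(n/2)·r^n/Γ(n/2+1). With n=8, r=11: V = 214358881·π^4/24 ≈ 8.70021e+08.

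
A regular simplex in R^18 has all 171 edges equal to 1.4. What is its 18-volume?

Volume = 1.4^18 · √(19/2^18) / 18! ≈ 5.67637e-16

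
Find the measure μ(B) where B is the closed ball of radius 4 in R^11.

V = 268435456·π^5/10395 ≈ 7.9025e+06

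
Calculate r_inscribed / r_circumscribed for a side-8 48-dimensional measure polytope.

For an n-cube of any side s, the inradius is s/2 and the circumradius is s√n/2, so the ratio is 1/√48 ≈ 0.144338.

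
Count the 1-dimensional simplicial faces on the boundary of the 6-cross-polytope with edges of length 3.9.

Each 1-face is the convex hull of 2 vertices, one chosen as ±e_i from each of 2 distinct axes: 2^2·C(6,2) = 60.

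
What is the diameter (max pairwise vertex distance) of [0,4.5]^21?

Diagonal = √21 · 4.5 ≈ 20.6216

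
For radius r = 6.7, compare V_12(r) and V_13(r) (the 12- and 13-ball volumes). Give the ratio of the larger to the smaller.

V_12(6.7) ≈ 1.09261e+10, V_13(6.7) ≈ 4.99245e+10. The 13-ball is larger by a factor of 4.569.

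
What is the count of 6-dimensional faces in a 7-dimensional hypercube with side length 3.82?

f_6(7-cube) = (7 choose 6) · 2^1 = 14.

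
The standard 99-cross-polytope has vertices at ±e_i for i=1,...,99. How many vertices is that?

The 99-dimensional cross-polytope has 2n = 2·99 = 198 vertices.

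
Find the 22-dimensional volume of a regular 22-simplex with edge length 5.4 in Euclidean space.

Volume = 5.4^22 · √(23/2^22) / 22! ≈ 2.70041e-08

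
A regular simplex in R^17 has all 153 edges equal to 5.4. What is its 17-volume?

V_17 = √(18) · 5.4^17 / (17! · 2^(17/2)) ≈ 9.30051e-05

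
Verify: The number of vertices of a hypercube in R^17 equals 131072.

True. The 17-cube has 2^17 = 131072 vertices.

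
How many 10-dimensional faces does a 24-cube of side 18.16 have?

f_10(24-cube) = (24 choose 10) · 2^14 = 32133218304.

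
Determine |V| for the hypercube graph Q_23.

Each vertex is a binary string of length 23, so there are 2^23 = 8388608.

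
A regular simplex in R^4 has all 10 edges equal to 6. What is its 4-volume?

Volume = 6^4 · √(5/2^4) / 4! ≈ 30.1869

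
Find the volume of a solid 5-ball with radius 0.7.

V_5(0.7) = π^(5/2) · (0.7)^5 / Γ(5/2 + 1) ≈ 0.884685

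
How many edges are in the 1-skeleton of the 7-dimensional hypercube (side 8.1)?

An n-cube has n·2^(n-1) edges. With n = 7: 7·64 = 448.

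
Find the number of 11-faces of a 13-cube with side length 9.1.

f_11(13-cube) = (13 choose 11) · 2^2 = 312.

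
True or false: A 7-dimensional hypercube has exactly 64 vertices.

False. The 7-cube has 2^7 = 128 vertices.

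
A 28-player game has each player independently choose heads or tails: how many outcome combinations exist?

An n-cube has 2^n vertices; for n = 28 that is 2^28 = 268435456.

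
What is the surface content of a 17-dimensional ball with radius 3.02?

S = n·V_n(r)/r = 17·V_17(3.02)/3.02 (volume-to-surface relation), giving 1.14742e+08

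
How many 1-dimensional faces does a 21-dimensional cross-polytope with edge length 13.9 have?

Each 1-face is the convex hull of 2 vertices, one chosen as ±e_i from each of 2 distinct axes: 2^2·C(21,2) = 840.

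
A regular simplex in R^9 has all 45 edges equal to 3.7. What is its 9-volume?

Volume = 3.7^9 · √(10/2^9) / 9! ≈ 0.0500515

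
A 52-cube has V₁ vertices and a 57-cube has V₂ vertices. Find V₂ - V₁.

V₁ = 2^52 = 4503599627370496. V₂ = 2^57 = 144115188075855872. V₂ - V₁ = 139611588448485376.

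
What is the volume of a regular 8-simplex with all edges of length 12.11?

V = (12.11^8 / 8!) · √((8+1) / 2^8) ≈ 2150.97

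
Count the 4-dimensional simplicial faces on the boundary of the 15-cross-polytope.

f_4(15-orthoplex) = 2^5 · (15 choose 5) = 96096.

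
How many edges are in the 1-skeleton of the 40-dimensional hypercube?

Number of 1-faces = C(40,1)·2^(40-1) = 40·549755813888 = 21990232555520.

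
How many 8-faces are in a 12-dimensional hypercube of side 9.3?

An n-cube has C(n,k)·2^(n-k) k-faces. Here C(12,8)·2^4 = 495·16 = 7920.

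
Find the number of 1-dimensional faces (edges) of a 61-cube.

Each of the 2^61 = 2305843009213693952 vertices has degree 61; total edges = 61·2^61/2 = 70328211781017665536.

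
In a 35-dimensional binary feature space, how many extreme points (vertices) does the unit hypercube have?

An n-cube has 2^n vertices; for n = 35 that is 2^35 = 34359738368.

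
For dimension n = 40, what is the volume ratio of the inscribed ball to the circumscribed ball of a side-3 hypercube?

Volume scales as r^n, and r_in/r_out = 1/√40, giving (1/√40)^40 ≈ 9.09495e-33.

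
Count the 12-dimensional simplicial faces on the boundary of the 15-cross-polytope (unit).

Each 12-face is the convex hull of 13 vertices, one chosen as ±e_i from each of 13 distinct axes: 2^13·C(15,13) = 860160.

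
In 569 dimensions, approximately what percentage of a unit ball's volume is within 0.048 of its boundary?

1 - (1-0.048)^569 ≈ 1 - 6.989e-13 ≈ (100 - 6.99e-11)%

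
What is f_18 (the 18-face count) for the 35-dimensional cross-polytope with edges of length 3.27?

An n-cross-polytope has 2^(k+1)·C(n,k+1) k-faces. Here 2^19·C(35,19) = 524288·4059928950 = 2128572029337600.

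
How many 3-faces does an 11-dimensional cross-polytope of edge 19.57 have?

Number of 3-faces = 2^(3+1) · C(11,3+1) = 16 · 330 = 5280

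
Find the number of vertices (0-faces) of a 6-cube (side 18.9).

Number of 0-faces = C(6,0) · 2^(6-0) = 1 · 64 = 64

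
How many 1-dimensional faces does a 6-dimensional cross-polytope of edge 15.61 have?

f_1(6-orthoplex) = 2^2 · (6 choose 2) = 60.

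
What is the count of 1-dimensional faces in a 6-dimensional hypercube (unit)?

Choose 1 of 6 axes to span the face (C(6,1) = 6 ways), then fix each of the remaining 5 coordinates at one of its two extreme values (2^5 = 32 ways): 6·32 = 192.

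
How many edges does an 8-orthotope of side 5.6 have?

Number of 1-faces = C(8,1)·2^(8-1) = 8·128 = 1024.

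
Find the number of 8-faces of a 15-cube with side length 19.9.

Choose 8 of 15 axes to span the face (C(15,8) = 6435 ways), then fix each of the remaining 7 coordinates at one of its two extreme values (2^7 = 128 ways): 6435·128 = 823680.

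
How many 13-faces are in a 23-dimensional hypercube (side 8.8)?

An n-cube has C(n,k)·2^(n-k) k-faces. Here C(23,13)·2^10 = 1144066·1024 = 1171523584.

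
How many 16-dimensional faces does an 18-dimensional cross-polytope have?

f_16(18-orthoplex) = 2^17 · (18 choose 17) = 2359296.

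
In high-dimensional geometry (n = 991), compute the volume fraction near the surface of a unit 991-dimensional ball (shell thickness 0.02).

1 - (1-0.02)^991 ≈ 0.999999998 ≈ (100 - 2.02e-07)%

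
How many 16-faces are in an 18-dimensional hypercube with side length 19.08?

f_16(18-cube) = (18 choose 16) · 2^2 = 612.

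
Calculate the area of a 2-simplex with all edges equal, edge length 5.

Area = (√3/4) · 5² = 10.8253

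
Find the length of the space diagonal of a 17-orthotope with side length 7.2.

Diagonal = √17 · 7.2 ≈ 29.6864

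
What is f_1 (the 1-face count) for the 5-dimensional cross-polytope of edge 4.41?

Number of 1-faces = 2^(1+1) · C(5,1+1) = 4 · 10 = 40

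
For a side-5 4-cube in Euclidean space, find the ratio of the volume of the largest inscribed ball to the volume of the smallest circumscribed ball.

V_in/V_out = n^(-n/2) = 4^(-4/2) ≈ 0.0625.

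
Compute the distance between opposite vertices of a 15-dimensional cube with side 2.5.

The space diagonal of an n-cube of side s is s√n. Here 2.5·√15 ≈ 9.68246.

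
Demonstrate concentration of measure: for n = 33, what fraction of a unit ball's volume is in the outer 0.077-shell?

1 - (1-0.077)^33 ≈ 0.928935 ≈ 92.89%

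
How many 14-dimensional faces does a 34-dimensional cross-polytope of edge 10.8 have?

An n-cross-polytope has 2^(k+1)·C(n,k+1) k-faces. Here 2^15·C(34,15) = 32768·1855967520 = 60816343695360.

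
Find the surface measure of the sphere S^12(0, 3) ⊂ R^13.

S_13(3) = 2·π^(13/2)·(3)^12 / Γ(13/2) = 2519424·π^6/385 ≈ 6.29129e+06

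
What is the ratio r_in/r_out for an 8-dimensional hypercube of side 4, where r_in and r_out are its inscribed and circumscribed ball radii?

Ratio = (s/2)/(s√8/2) = 8^(-1/2) ≈ 0.353553.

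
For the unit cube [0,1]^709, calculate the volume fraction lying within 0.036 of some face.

The inner cube has side 1-2·0.036 = 0.928 and volume (0.928)^709 ≈ 9.807e-24, so the shell holds 1 - 9.807e-24 of the volume.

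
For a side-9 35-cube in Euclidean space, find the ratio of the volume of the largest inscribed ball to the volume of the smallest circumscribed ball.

The radii are 9/2 and 9√35/2, so the volume ratio is (1/√35)^35 = 35^{-35/2} ≈ 9.52378e-28.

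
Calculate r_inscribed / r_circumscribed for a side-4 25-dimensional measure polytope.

For an n-cube of any side s, the inradius is s/2 and the circumradius is s√n/2, so the ratio is 1/√25 ≈ 0.2.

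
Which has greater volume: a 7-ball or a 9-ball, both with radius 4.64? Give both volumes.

V_7(4.64) ≈ 218779. V_9(4.64) ≈ 3.28836e+06. The 9-ball is larger.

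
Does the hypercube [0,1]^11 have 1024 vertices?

False. The 11-cube has 2^11 = 2048 vertices.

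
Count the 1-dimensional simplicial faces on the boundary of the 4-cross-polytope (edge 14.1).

Each 1-face is the convex hull of 2 vertices, one chosen as ±e_i from each of 2 distinct axes: 2^2·C(4,2) = 24.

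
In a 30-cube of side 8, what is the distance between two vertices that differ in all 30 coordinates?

Diagonal = √30 · 8 ≈ 43.8178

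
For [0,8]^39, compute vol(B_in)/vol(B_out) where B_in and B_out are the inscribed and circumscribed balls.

V_in/V_out = n^(-n/2) = 39^(-39/2) ≈ 9.42411e-32.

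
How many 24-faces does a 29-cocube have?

An n-cross-polytope has 2^(k+1)·C(n,k+1) k-faces. Here 2^25·C(29,25) = 33554432·23751 = 796951314432.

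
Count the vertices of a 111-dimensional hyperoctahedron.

Number of vertices = 2n = 222.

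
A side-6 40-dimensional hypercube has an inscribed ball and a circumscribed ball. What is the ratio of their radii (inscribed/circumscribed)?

Ratio = (s/2)/(s√40/2) = 40^(-1/2) ≈ 0.158114.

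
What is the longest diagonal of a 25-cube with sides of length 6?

||(6,6,...,6)|| = √(25)·6 = 30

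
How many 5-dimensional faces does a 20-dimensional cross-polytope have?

f_5(20-orthoplex) = 2^6 · (20 choose 6) = 2480640.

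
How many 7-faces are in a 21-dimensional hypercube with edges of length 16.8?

Number of 7-faces = C(21,7) · 2^(21-7) = 116280 · 16384 = 1905131520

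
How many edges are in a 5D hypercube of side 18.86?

Number of 1-faces = C(5,1) · 2^(5-1) = 5 · 16 = 80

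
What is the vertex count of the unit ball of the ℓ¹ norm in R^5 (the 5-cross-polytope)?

The vertices are ±e_1, ..., ±e_5, so there are 2·5 = 10.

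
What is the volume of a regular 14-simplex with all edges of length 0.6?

V = (0.6^14 / 14!) · √((14+1) / 2^14) ≈ 2.71985e-16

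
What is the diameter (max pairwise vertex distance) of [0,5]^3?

The space diagonal of an n-cube of side s is s√n. Here 5·√3 ≈ 8.66025.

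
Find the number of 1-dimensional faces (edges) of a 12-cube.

Number of 1-faces = C(12,1)·2^(12-1) = 12·2048 = 24576.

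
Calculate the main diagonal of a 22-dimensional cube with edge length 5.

d = √(5² + 5² + ... + 5²) [22 terms] = √(22·5²) = 5√22 ≈ 23.4521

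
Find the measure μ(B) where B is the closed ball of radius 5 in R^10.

Volume = π^{10/2}·(5)^10/Γ(6) = 1953125·π^5/24 ≈ 2.49039e+07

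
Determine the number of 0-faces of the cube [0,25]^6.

Number of 0-faces = C(6,0) · 2^(6-0) = 1 · 64 = 64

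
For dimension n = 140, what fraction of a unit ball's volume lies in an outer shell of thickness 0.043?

1 - (1-0.043)^140 ≈ 0.997873 ≈ 99.79%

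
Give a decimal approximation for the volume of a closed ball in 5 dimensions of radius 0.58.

V_5(0.58) = π^(5/2) · (0.58)^5 / Γ(5/2 + 1) ≈ 0.345492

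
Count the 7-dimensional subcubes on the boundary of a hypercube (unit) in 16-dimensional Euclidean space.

An n-cube has C(n,k)·2^(n-k) k-faces. Here C(16,7)·2^9 = 11440·512 = 5857280.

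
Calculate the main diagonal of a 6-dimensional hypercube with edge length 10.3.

d = √(10.3² + 10.3² + ... + 10.3²) [6 terms] = √(6·10.3²) = 10.3√6 ≈ 25.2297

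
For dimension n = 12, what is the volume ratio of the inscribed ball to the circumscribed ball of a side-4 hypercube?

V_in/V_out = n^(-n/2) = 12^(-12/2) ≈ 3.34898e-07.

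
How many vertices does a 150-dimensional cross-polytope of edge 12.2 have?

The vertices are ±e_1, ..., ±e_150, so there are 2·150 = 300.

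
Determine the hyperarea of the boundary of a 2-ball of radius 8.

S_2(8) = 2·π^(2/2)·(8)^1 / Γ(2/2) = 2πr = 2π·8 ≈ 50.2655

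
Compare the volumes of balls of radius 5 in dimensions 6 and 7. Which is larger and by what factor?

V_6(5) ≈ 80745.5, V_7(5) ≈ 369122. The 7-ball is larger by a factor of 4.571.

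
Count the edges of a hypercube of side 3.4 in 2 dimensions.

Number of 1-faces = C(2,1)·2^(2-1) = 2·2 = 4.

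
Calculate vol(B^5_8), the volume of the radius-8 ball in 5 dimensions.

V = 262144·π^2/15 ≈ 172484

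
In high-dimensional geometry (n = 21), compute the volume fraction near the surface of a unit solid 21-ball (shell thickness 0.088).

1 - (1-0.088)^21 ≈ 0.855492 ≈ 85.55%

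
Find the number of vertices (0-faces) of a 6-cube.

An n-cube has C(n,k)·2^(n-k) k-faces. Here C(6,0)·2^6 = 1·64 = 64.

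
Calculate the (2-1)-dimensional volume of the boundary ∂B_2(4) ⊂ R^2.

S_2(4) = 2·π^(2/2)·(4)^1 / Γ(2/2) = 2πr = 2π·4 ≈ 25.1327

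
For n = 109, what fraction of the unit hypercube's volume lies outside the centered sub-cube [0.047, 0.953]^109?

The inner cube has side 1-2·0.047 = 0.906 and volume (0.906)^109 ≈ 2.123e-05, so the shell holds 0.999979 of the volume.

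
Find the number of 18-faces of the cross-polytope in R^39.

An n-cross-polytope has 2^(k+1)·C(n,k+1) k-faces. Here 2^19·C(39,19) = 524288·68923264410 = 36135640450990080.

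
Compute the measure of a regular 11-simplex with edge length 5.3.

V_11 = √(12) · 5.3^11 / (11! · 2^(11/2)) ≈ 0.177748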